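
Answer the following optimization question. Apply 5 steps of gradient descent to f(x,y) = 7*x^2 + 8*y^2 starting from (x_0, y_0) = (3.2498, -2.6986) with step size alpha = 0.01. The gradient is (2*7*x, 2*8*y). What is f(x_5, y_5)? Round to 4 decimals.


Gradient descent on f(x,y) = 7*x^2 + 8*y^2.
Starting point: (3.2498, -2.6986), alpha = 0.01
Step 1: grad_x = 2*7*3.2498 = 45.4972, grad_y = 2*8*-2.6986 = -43.1776
  x_1 = 3.2498 - 0.01*45.4972 = 2.7948
  y_1 = -2.6986 - 0.01*-43.1776 = -2.2668
Step 2: grad_x = 2*7*2.7948 = 39.1276, grad_y = 2*8*-2.2668 = -36.2692
  x_2 = 2.7948 - 0.01*39.1276 = 2.4036
  y_2 = -2.2668 - 0.01*-36.2692 = -1.9041
Step 3: grad_x = 2*7*2.4036 = 33.6497, grad_y = 2*8*-1.9041 = -30.4661
  x_3 = 2.4036 - 0.01*33.6497 = 2.0671
  y_3 = -1.9041 - 0.01*-30.4661 = -1.5995
Step 4: grad_x = 2*7*2.0671 = 28.9388, grad_y = 2*8*-1.5995 = -25.5915
  x_4 = 2.0671 - 0.01*28.9388 = 1.7777
  y_4 = -1.5995 - 0.01*-25.5915 = -1.3436
Step 5: grad_x = 2*7*1.7777 = 24.8873, grad_y = 2*8*-1.3436 = -21.4969
  x_5 = 1.7777 - 0.01*24.8873 = 1.5288
  y_5 = -1.3436 - 0.01*-21.4969 = -1.1286
f(1.5288, -1.1286) = 7*1.5288^2 + 8*(-1.1286)^2 = 26.5501


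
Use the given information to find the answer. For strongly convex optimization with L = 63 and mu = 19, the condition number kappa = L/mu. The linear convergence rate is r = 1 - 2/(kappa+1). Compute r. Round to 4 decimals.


Step 1: Compute the condition number.
kappa = L/mu = 63/19 = 3.3158
Step 2: Compute the convergence rate.
r = 1 - 2/(kappa + 1) = 1 - 2*mu/(L + mu) = (L - mu)/(L + mu) = 44/82 = 0.5366


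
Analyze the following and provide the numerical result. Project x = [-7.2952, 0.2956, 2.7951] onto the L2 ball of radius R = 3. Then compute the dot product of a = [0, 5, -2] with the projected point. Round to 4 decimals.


Step 1: Compute ||x|| (intermediates to 6 decimals).
||x|| = sqrt((-7.2952)^2 + 0.2956^2 + 2.7951^2) = 7.817922
Step 2: Project.
Since ||x|| > R, scale = R/||x|| = 3/7.817922 = 0.383734, proj(x) = scale * x
proj(x) = [-2.799416, 0.113432, 1.072575]
Step 3: Dot product.
a^T * proj(x) = 0*(-2.799416) + 5*0.113432 - 2*1.072575 = -1.578


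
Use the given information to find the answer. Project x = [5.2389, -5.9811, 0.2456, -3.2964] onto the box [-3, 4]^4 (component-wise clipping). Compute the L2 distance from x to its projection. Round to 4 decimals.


Project each component onto [-3, 4].
clip(5.2389) = 4.0, clip(-5.9811) = -3.0, clip(0.2456) = 0.2456, clip(-3.2964) = -3.0
Projection = [4.0, -3.0, 0.2456, -3.0]
Squared diffs: [1.5349, 8.887, 0.0, 0.0879]
Distance = sqrt(10.5098) = 3.2419


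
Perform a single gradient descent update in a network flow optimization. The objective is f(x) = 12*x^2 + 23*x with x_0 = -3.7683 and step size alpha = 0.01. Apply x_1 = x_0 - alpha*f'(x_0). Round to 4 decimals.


We compute the gradient at x_0 and apply the update.
f'(x) = 24*x + 23
f'(-3.7683) = 24*-3.7683 + 23 = -67.4392
x_1 = -3.7683 - 0.01*-67.4392 = -3.0939


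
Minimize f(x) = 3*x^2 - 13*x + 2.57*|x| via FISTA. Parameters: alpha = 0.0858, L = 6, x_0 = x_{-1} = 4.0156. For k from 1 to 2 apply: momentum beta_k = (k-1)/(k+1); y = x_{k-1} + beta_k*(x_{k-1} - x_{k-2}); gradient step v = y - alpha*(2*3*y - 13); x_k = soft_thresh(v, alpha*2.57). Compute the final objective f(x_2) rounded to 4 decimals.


FISTA on f(x) = 3*x^2 - 13*x + 2.57*|x|
L = 6, alpha = 0.0858
Iteration 1: beta = 0.0, y = 4.0156 + 0.0*(4.0156 - 4.0156) = 4.0156
  grad(y) = 11.0936, v = y - alpha*grad = 3.0638
  prox(v) = soft_thresh(3.0638, 0.2205) = 2.8433
Iteration 2: beta = 0.3333, y = 2.8433 + 0.3333*(2.8433 - 4.0156) = 2.4525
  grad(y) = 1.7149, v = y - alpha*grad = 2.3053
  prox(v) = soft_thresh(2.3053, 0.2205) = 2.0848
f(x_2) = 3*2.0848^2 - 13*2.0848 + 2.57*|2.0848| = -8.7052


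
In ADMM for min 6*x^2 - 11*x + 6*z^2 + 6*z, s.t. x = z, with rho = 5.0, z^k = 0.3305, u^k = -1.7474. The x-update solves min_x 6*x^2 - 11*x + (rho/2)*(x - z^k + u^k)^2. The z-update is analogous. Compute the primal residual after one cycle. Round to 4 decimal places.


ADMM iteration with rho = 5.0, z^k = 0.3305, u^k = -1.7474
Step 1: x-update.
Minimize 6*x^2 - 11*x + (5.0/2)*(x - 0.3305 - 1.7474)^2
FOC: (2*6 + 5.0)*x = 11 + 5.0*(0.3305 + 1.7474)
x^{k+1} = 1.2582
Step 2: z-update.
Minimize 6*z^2 + 6*z + (5.0/2)*(1.2582 - z - 1.7474)^2
FOC: (2*6 + 5.0)*z = -6 + 5.0*(1.2582 - 1.7474)
z^{k+1} = -0.4968
Step 3: u-update.
u^{k+1} = -1.7474 + 1.2582 + 0.4968 = 0.0076
Step 4: Primal residual = |1.2582 + 0.4968| = 1.755


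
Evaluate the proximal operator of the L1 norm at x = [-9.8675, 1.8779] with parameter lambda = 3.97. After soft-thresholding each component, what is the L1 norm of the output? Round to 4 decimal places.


Soft-thresholding with lambda = 3.97:
prox(-9.8675) = sign(-9.8675)*max(|-9.8675| - 3.97, 0) = -5.8975
prox(1.8779) = sign(1.8779)*max(|1.8779| - 3.97, 0) = 0.0
prox(x) = [-5.8975, 0.0]
||prox(x)||_1 = 5.8975 + 0.0 = 5.8975


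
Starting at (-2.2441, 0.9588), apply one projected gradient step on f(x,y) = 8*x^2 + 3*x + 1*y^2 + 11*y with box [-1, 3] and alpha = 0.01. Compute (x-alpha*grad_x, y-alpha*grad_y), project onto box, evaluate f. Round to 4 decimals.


Step 1: Compute gradient at (-2.2441, 0.9588).
grad_x = 2*8*-2.2441 + 3 = -32.9056
grad_y = 2*1*0.9588 + 11 = 12.9176
Step 2: Gradient step.
x_raw = -2.2441 - 0.01*-32.9056 = -1.915
y_raw = 0.9588 - 0.01*12.9176 = 0.8296
Step 3: Project onto [-1, 3].
x_proj = clip(-1.915) = -1.0
y_proj = clip(0.8296) = 0.8296
Step 4: Evaluate f.
f(-1.0, 0.8296) = 14.8141


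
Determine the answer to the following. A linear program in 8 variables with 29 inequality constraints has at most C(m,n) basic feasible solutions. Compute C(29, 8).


Each vertex corresponds to some choice of n active constraints out of m, so the number of vertices is at most C(m, n) = m! / (n!(m-n)!).
m = 29, n = 8
Numerator: 29 * 28 * 27 * 26 * 25 * 24 * 23 * 22
Denominator: 8! = 40320
C(29, 8) = 4292145


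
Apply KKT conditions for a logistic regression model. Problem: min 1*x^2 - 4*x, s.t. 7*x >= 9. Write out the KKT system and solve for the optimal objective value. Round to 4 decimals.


Step 1: Try lambda = 0 (constraint inactive).
Stationarity: 2*1*x - 4 = 0
x* = 4/(2*1) = 2.0
Check constraint: 7*2.0 = 14.0 >= 9 -- satisfied.
Step 2: Compute optimal value.
f(x*) = 1*2.0^2 - 4*2.0 = -4.0


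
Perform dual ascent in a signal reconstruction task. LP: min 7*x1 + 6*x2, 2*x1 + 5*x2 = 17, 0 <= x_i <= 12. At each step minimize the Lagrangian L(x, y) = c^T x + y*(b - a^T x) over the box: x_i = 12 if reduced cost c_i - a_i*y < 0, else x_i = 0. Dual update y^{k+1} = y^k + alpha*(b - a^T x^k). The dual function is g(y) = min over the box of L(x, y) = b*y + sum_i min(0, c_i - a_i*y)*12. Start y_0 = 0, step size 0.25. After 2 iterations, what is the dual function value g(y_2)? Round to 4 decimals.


Dual ascent for LP: min 7*x1 + 6*x2, 2*x1 + 5*x2 = 17, 0 <= x_i <= 12
Step 1: y^k = 0.0, reduced costs: (7.0, 6.0)
  x^k = (0.0, 0.0), subgradient = b - a^T x = 17.0
  y^{k+1} = 0.0 + 0.25*17.0 = 4.25
Step 2: y^k = 4.25, reduced costs: (-1.5, -15.25)
  x^k = (12.0, 12.0), subgradient = b - a^T x = -67.0
  y^{k+1} = 4.25 + 0.25*-67.0 = -12.5
Dual objective at y_2 = -12.5: reduced costs (32.0, 68.5), box minimizer x = (0.0, 0.0)
g(y_2) = b*y + (c1 - a1*y)*x1 + (c2 - a2*y)*x2 = 17*(-12.5) + 32.0*0.0 + 68.5*0.0 = -212.5 + 0.0 + 0.0 = -212.5


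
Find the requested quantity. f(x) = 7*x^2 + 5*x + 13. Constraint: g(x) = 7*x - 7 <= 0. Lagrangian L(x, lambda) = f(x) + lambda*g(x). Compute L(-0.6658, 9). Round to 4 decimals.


Step 1: Evaluate f(x).
f(-0.6658) = 7*(-0.6658)^2 + 5*(-0.6658) + 13 = 12.774
Step 2: Evaluate g(x).
g(-0.6658) = 7*-0.6658 - 7 = -11.6606
Step 3: Compute Lagrangian.
L = 12.774 + 9*-11.6606 = -92.1714


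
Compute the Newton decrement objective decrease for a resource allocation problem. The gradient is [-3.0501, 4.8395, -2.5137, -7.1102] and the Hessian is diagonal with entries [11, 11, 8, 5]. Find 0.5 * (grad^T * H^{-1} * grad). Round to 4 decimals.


Step 1: H is diagonal, so H^(-1) * g = [-0.2773, 0.44, -0.3142, -1.422].
Step 2: g^T H^(-1) g = sum_i g_i^2 / H_ii
  = (-3.0501)^2/11 + (4.8395)^2/11 + (-2.5137)^2/8 + (-7.1102)^2/5
  = 0.8457 + 2.1292 + 0.7898 + 10.111 = 13.8757
Step 3: Objective decrease = 0.5 * g^T H^(-1) g = 6.9379


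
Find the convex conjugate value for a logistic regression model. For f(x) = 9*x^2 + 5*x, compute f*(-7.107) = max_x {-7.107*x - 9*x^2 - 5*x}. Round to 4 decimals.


f*(y) = sup_x {y*x - a*x^2 - b*x} = sup_x {(y-b)*x - a*x^2}
FOC: (y - b) - 2a*x = 0 => x* = (y - b)/(2a)
x* = (-7.107 - 5)/(2*9) = -0.6726
f*(-7.107) = (y-b)^2/(4a) = (-7.107 - 5)^2/(4*9)
= 146.5794/36 = 4.0717


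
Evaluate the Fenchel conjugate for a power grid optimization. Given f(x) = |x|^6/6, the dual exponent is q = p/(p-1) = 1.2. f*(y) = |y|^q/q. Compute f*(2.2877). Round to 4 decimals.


The conjugate exponent q satisfies 1/p + 1/q = 1.
p = 6, so q = 6/(6 - 1) = 1.2
|y|^q = 2.2877^1.2 = 2.6995
f*(2.2877) = 2.6995 / 1.2 = 2.2496


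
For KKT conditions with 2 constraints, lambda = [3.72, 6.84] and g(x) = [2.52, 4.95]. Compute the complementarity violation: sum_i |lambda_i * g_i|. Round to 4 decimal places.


KKT complementary slackness check:
lambda_1 * g_1 = 3.72 * 2.52 = 9.3744
lambda_2 * g_2 = 6.84 * 4.95 = 33.858
Total violation = 9.3744 + 33.858 = 43.2324


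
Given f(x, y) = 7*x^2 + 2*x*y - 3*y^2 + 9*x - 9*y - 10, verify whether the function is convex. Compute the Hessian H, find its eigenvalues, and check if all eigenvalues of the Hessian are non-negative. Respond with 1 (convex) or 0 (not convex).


The Hessian of f(x,y) = 7*x^2 + 2*x*y - 3*y^2 + 9*x - 9*y - 10 is:
H = [[14, 2], [2, -6]]
Trace = 14 - 6 = 8
Determinant = 14*-6 - (2)^2 = -88
Discriminant = (8)^2 - 4*-88 = 416.0
Eigenvalues: lambda_1 = -6.198, lambda_2 = 14.198
The function is not convex.

0


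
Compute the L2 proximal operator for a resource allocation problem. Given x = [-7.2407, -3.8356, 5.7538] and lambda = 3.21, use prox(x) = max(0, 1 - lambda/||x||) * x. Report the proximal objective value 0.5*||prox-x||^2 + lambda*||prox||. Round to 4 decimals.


Step 1: Compute ||x||.
||x|| = 10.0123
Step 2: Compute scaling factor.
scale = max(0, 1 - 3.21/10.0123) = 0.6794
Step 3: prox(x) = [-4.9193, -2.6059, 3.9091]
||prox(x)|| = 6.8023
Step 4: Proximal objective.
0.5*||prox-x||^2 = 5.1521
lambda*||prox|| = 21.8354
Total = 26.9874


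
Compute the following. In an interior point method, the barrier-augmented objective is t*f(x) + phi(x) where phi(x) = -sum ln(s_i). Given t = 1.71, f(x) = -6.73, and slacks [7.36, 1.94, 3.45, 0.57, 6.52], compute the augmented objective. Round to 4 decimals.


Step 1: Compute log-barrier.
ln values: [1.9961, 0.6627, 1.2384, -0.5621, 1.8749]
phi = -(1.9961 + 0.6627 + 1.2384 - 0.5621 + 1.8749) = -5.2099
Step 2: Compute augmented objective.
t*f(x) = 1.71*-6.73 = -11.5083
Total = -11.5083 - 5.2099 = -16.7182


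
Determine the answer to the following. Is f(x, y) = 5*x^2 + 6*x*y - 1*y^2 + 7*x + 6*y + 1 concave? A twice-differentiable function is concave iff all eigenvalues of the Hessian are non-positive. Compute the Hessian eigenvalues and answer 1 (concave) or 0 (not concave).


The Hessian of f(x,y) = 5*x^2 + 6*x*y - 1*y^2 + 7*x + 6*y + 1 is:
H = [[10, 6], [6, -2]]
Trace = 10 - 2 = 8
Determinant = 10*-2 - (6)^2 = -56
Discriminant = (8)^2 - 4*-56 = 288.0
Eigenvalues: lambda_1 = -4.4853, lambda_2 = 12.4853
The function is not concave.

0


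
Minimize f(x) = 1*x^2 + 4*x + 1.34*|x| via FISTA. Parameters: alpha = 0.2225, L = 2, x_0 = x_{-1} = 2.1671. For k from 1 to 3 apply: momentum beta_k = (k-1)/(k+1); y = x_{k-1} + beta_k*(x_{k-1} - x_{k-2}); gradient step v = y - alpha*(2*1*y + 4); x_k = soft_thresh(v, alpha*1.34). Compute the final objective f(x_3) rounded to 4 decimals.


FISTA on f(x) = 1*x^2 + 4*x + 1.34*|x|
L = 2, alpha = 0.2225
Iteration 1: beta = 0.0, y = 2.1671 + 0.0*(2.1671 - 2.1671) = 2.1671
  grad(y) = 8.3342, v = y - alpha*grad = 0.3127
  prox(v) = soft_thresh(0.3127, 0.2982) = 0.0146
Iteration 2: beta = 0.3333, y = 0.0146 + 0.3333*(0.0146 - 2.1671) = -0.7029
  grad(y) = 2.5942, v = y - alpha*grad = -1.2801
  prox(v) = soft_thresh(-1.2801, 0.2982) = -0.982
Iteration 3: beta = 0.5, y = -0.982 + 0.5*(-0.982 - 0.0146) = -1.4802
  grad(y) = 1.0395, v = y - alpha*grad = -1.7115
  prox(v) = soft_thresh(-1.7115, 0.2982) = -1.4134
f(x_3) = 1*(-1.4134)^2 + 4*(-1.4134) + 1.34*|-1.4134| = -1.7619


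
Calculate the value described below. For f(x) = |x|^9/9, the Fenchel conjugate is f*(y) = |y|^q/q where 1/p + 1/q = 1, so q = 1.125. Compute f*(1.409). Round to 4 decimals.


The conjugate exponent q satisfies 1/p + 1/q = 1.
p = 9, so q = 9/(9 - 1) = 1.125
|y|^q = 1.409^1.125 = 1.4707
f*(1.409) = 1.4707 / 1.125 = 1.3073


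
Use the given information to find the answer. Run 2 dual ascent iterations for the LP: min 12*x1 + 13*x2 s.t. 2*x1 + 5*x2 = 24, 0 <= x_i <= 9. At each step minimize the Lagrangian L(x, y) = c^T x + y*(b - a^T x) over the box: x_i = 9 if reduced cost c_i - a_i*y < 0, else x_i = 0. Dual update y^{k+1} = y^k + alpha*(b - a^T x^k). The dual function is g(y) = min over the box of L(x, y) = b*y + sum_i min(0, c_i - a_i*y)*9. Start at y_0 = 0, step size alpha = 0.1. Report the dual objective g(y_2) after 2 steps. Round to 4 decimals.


Dual ascent for LP: min 12*x1 + 13*x2, 2*x1 + 5*x2 = 24, 0 <= x_i <= 9
Step 1: y^k = 0.0, reduced costs: (12.0, 13.0)
  x^k = (0.0, 0.0), subgradient = b - a^T x = 24.0
  y^{k+1} = 0.0 + 0.1*24.0 = 2.4
Step 2: y^k = 2.4, reduced costs: (7.2, 1.0)
  x^k = (0.0, 0.0), subgradient = b - a^T x = 24.0
  y^{k+1} = 2.4 + 0.1*24.0 = 4.8
Dual objective at y_2 = 4.8: reduced costs (2.4, -11.0), box minimizer x = (0.0, 9.0)
g(y_2) = b*y + (c1 - a1*y)*x1 + (c2 - a2*y)*x2 = 24*4.8 + 2.4*0.0 + (-11.0)*9.0 = 115.2 + 0.0 - 99.0 = 16.2


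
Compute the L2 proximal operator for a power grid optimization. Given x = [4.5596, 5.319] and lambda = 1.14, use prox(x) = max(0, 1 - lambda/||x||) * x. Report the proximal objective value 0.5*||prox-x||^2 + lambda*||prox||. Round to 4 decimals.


Step 1: Compute ||x||.
||x|| = 7.0058
Step 2: Compute scaling factor.
scale = max(0, 1 - 1.14/7.0058) = 0.8373
Step 3: prox(x) = [3.8177, 4.4535]
||prox(x)|| = 5.8658
Step 4: Proximal objective.
0.5*||prox-x||^2 = 0.6498
lambda*||prox|| = 6.687
Total = 7.3369


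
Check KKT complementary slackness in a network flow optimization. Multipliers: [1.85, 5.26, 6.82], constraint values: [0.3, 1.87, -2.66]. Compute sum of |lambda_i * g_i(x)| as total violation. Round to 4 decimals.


KKT complementary slackness check:
lambda_1 * g_1 = 1.85 * 0.3 = 0.555
lambda_2 * g_2 = 5.26 * 1.87 = 9.8362
lambda_3 * g_3 = 6.82 * -2.66 = -18.1412
Total violation = 0.555 + 9.8362 + 18.1412 = 28.5324


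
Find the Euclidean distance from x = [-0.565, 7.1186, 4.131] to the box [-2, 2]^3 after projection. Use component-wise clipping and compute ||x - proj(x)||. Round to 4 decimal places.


Project each component onto [-2, 2].
clip(-0.565) = -0.565, clip(7.1186) = 2.0, clip(4.131) = 2.0
Projection = [-0.565, 2.0, 2.0]
Squared diffs: [0.0, 26.2001, 4.5412]
Distance = sqrt(30.7413) = 5.5445


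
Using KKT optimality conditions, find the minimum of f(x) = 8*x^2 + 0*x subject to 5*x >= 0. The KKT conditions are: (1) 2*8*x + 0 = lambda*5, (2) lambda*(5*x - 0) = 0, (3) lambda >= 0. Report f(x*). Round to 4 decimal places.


Step 1: Try lambda = 0 (constraint inactive).
Stationarity: 2*8*x + 0 = 0
x* = 0/(2*8) = 0.0
Check constraint: 5*0.0 = 0.0 >= 0 -- satisfied.
Step 2: Compute optimal value.
f(x*) = 8*0.0^2 + 0*0.0 = 0.0


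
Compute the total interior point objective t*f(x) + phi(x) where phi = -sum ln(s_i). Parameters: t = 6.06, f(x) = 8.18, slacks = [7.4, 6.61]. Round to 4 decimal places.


Step 1: Compute log-barrier.
ln values: [2.0015, 1.8886]
phi = -(2.0015 + 1.8886) = -3.8901
Step 2: Compute augmented objective.
t*f(x) = 6.06*8.18 = 49.5708
Total = 49.5708 - 3.8901 = 45.6807


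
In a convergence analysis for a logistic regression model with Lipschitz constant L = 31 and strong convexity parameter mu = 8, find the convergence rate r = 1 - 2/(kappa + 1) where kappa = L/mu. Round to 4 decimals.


Step 1: Compute the condition number.
kappa = L/mu = 31/8 = 3.875
Step 2: Compute the convergence rate.
r = 1 - 2/(kappa + 1) = 1 - 2*mu/(L + mu) = (L - mu)/(L + mu) = 23/39 = 0.5897


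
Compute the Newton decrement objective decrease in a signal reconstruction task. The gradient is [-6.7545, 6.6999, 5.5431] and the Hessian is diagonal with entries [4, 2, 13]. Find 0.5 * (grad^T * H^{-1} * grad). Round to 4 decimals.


Step 1: H is diagonal, so H^(-1) * g = [-1.6886, 3.35, 0.4264].
Step 2: g^T H^(-1) g = sum_i g_i^2 / H_ii
  = (-6.7545)^2/4 + (6.6999)^2/2 + (5.5431)^2/13
  = 11.4058 + 22.4443 + 2.3635 = 36.2137
Step 3: Objective decrease = 0.5 * g^T H^(-1) g = 18.1068


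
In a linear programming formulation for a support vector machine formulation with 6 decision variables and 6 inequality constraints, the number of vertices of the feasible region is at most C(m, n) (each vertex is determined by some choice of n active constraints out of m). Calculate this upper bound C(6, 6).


Each vertex corresponds to some choice of n active constraints out of m, so the number of vertices is at most C(m, n) = m! / (n!(m-n)!).
m = 6, n = 6
Numerator: 6 * 5 * 4 * 3 * 2 * 1
Denominator: 6! = 720
C(6, 6) = 1


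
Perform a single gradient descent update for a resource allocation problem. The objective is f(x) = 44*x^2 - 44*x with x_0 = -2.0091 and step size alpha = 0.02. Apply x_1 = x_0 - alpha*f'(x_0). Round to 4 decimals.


We compute the gradient at x_0 and apply the update.
f'(x) = 88*x - 44
f'(-2.0091) = 88*-2.0091 - 44 = -220.8008
x_1 = -2.0091 - 0.02*-220.8008 = 2.4069


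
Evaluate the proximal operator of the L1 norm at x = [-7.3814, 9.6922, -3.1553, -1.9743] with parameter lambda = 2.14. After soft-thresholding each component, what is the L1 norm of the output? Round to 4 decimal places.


Soft-thresholding with lambda = 2.14:
prox(-7.3814) = sign(-7.3814)*max(|-7.3814| - 2.14, 0) = -5.2414
prox(9.6922) = sign(9.6922)*max(|9.6922| - 2.14, 0) = 7.5522
prox(-3.1553) = sign(-3.1553)*max(|-3.1553| - 2.14, 0) = -1.0153
prox(-1.9743) = sign(-1.9743)*max(|-1.9743| - 2.14, 0) = 0.0
prox(x) = [-5.2414, 7.5522, -1.0153, 0.0]
||prox(x)||_1 = 5.2414 + 7.5522 + 1.0153 + 0.0 = 13.8089


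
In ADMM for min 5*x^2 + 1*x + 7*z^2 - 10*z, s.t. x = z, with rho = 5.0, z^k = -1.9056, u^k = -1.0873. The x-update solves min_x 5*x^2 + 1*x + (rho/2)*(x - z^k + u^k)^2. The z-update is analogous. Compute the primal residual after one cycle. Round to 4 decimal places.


ADMM iteration with rho = 5.0, z^k = -1.9056, u^k = -1.0873
Step 1: x-update.
Minimize 5*x^2 + 1*x + (5.0/2)*(x + 1.9056 - 1.0873)^2
FOC: (2*5 + 5.0)*x = -1 + 5.0*(-1.9056 + 1.0873)
x^{k+1} = -0.3394
Step 2: z-update.
Minimize 7*z^2 - 10*z + (5.0/2)*(-0.3394 - z - 1.0873)^2
FOC: (2*7 + 5.0)*z = 10 + 5.0*(-0.3394 - 1.0873)
z^{k+1} = 0.1509
Step 3: u-update.
u^{k+1} = -1.0873 - 0.3394 - 0.1509 = -1.5776
Step 4: Primal residual = |-0.3394 - 0.1509| = 0.4903


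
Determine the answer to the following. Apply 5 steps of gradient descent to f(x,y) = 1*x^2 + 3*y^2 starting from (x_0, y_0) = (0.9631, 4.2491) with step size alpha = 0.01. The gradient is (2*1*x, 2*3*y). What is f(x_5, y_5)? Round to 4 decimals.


Gradient descent on f(x,y) = 1*x^2 + 3*y^2.
Starting point: (0.9631, 4.2491), alpha = 0.01
Step 1: grad_x = 2*1*0.9631 = 1.9262, grad_y = 2*3*4.2491 = 25.4946
  x_1 = 0.9631 - 0.01*1.9262 = 0.9438
  y_1 = 4.2491 - 0.01*25.4946 = 3.9942
Step 2: grad_x = 2*1*0.9438 = 1.8877, grad_y = 2*3*3.9942 = 23.9649
  x_2 = 0.9438 - 0.01*1.8877 = 0.925
  y_2 = 3.9942 - 0.01*23.9649 = 3.7545
Step 3: grad_x = 2*1*0.925 = 1.8499, grad_y = 2*3*3.7545 = 22.527
  x_3 = 0.925 - 0.01*1.8499 = 0.9065
  y_3 = 3.7545 - 0.01*22.527 = 3.5292
Step 4: grad_x = 2*1*0.9065 = 1.8129, grad_y = 2*3*3.5292 = 21.1754
  x_4 = 0.9065 - 0.01*1.8129 = 0.8883
  y_4 = 3.5292 - 0.01*21.1754 = 3.3175
Step 5: grad_x = 2*1*0.8883 = 1.7767, grad_y = 2*3*3.3175 = 19.9049
  x_5 = 0.8883 - 0.01*1.7767 = 0.8706
  y_5 = 3.3175 - 0.01*19.9049 = 3.1184
f(0.8706, 3.1184) = 1*0.8706^2 + 3*3.1184^2 = 29.9317


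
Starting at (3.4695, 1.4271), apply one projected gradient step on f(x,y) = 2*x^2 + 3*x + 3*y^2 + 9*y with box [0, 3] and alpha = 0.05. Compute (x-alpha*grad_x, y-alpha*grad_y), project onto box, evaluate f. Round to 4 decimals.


Step 1: Compute gradient at (3.4695, 1.4271).
grad_x = 2*2*3.4695 + 3 = 16.878
grad_y = 2*3*1.4271 + 9 = 17.5626
Step 2: Gradient step.
x_raw = 3.4695 - 0.05*16.878 = 2.6256
y_raw = 1.4271 - 0.05*17.5626 = 0.549
Step 3: Project onto [0, 3].
x_proj = clip(2.6256) = 2.6256
y_proj = clip(0.549) = 0.549
Step 4: Evaluate f.
f(2.6256, 0.549) = 27.5092


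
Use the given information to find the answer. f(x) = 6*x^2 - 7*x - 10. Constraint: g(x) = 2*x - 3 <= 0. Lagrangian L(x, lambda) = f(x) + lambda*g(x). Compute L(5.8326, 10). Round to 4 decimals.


Step 1: Evaluate f(x).
f(5.8326) = 6*5.8326^2 - 7*5.8326 - 10 = 153.2871
Step 2: Evaluate g(x).
g(5.8326) = 2*5.8326 - 3 = 8.6652
Step 3: Compute Lagrangian.
L = 153.2871 + 10*8.6652 = 239.9391


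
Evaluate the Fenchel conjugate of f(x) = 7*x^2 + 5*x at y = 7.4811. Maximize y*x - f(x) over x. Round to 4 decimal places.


f*(y) = sup_x {y*x - a*x^2 - b*x} = sup_x {(y-b)*x - a*x^2}
FOC: (y - b) - 2a*x = 0 => x* = (y - b)/(2a)
x* = (7.4811 - 5)/(2*7) = 0.1772
f*(7.4811) = (y-b)^2/(4a) = (7.4811 - 5)^2/(4*7)
= 6.1559/28 = 0.2199


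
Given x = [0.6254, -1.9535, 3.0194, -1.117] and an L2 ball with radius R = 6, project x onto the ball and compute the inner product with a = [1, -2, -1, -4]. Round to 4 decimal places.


Step 1: Compute ||x|| (intermediates to 6 decimals).
||x|| = sqrt(0.6254^2 + (-1.9535)^2 + 3.0194^2 + (-1.117)^2) = 3.817297
Step 2: Project.
Since ||x|| <= R, proj = x (no scaling needed).
proj(x) = [0.6254, -1.9535, 3.0194, -1.117]
Step 3: Dot product.
a^T * proj(x) = 1*0.6254 - 2*(-1.9535) - 1*3.0194 - 4*(-1.117) = 5.981


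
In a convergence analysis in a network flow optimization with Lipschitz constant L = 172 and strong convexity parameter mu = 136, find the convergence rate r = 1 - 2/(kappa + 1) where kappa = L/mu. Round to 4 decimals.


Step 1: Compute the condition number.
kappa = L/mu = 172/136 = 1.2647
Step 2: Compute the convergence rate.
r = 1 - 2/(kappa + 1) = 1 - 2*mu/(L + mu) = (L - mu)/(L + mu) = 36/308 = 0.1169


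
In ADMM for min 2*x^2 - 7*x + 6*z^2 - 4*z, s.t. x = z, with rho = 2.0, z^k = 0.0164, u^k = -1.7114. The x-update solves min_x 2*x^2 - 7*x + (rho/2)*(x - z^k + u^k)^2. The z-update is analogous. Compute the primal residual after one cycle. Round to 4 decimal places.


ADMM iteration with rho = 2.0, z^k = 0.0164, u^k = -1.7114
Step 1: x-update.
Minimize 2*x^2 - 7*x + (2.0/2)*(x - 0.0164 - 1.7114)^2
FOC: (2*2 + 2.0)*x = 7 + 2.0*(0.0164 + 1.7114)
x^{k+1} = 1.7426
Step 2: z-update.
Minimize 6*z^2 - 4*z + (2.0/2)*(1.7426 - z - 1.7114)^2
FOC: (2*6 + 2.0)*z = 4 + 2.0*(1.7426 - 1.7114)
z^{k+1} = 0.2902
Step 3: u-update.
u^{k+1} = -1.7114 + 1.7426 - 0.2902 = -0.259
Step 4: Primal residual = |1.7426 - 0.2902| = 1.4524


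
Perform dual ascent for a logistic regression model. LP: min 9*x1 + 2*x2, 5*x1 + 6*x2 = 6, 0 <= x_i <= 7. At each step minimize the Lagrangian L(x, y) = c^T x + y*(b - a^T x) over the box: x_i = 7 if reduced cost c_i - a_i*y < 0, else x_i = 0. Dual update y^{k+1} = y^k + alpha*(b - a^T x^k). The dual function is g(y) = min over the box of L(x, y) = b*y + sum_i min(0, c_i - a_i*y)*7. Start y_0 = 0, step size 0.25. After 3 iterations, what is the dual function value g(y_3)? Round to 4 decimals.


Dual ascent for LP: min 9*x1 + 2*x2, 5*x1 + 6*x2 = 6, 0 <= x_i <= 7
Step 1: y^k = 0.0, reduced costs: (9.0, 2.0)
  x^k = (0.0, 0.0), subgradient = b - a^T x = 6.0
  y^{k+1} = 0.0 + 0.25*6.0 = 1.5
Step 2: y^k = 1.5, reduced costs: (1.5, -7.0)
  x^k = (0.0, 7.0), subgradient = b - a^T x = -36.0
  y^{k+1} = 1.5 + 0.25*-36.0 = -7.5
Step 3: y^k = -7.5, reduced costs: (46.5, 47.0)
  x^k = (0.0, 0.0), subgradient = b - a^T x = 6.0
  y^{k+1} = -7.5 + 0.25*6.0 = -6.0
Dual objective at y_3 = -6.0: reduced costs (39.0, 38.0), box minimizer x = (0.0, 0.0)
g(y_3) = b*y + (c1 - a1*y)*x1 + (c2 - a2*y)*x2 = 6*(-6.0) + 39.0*0.0 + 38.0*0.0 = -36.0 + 0.0 + 0.0 = -36.0


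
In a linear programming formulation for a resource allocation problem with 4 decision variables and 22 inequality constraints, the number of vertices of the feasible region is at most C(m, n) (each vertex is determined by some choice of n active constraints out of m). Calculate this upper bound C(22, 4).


Each vertex corresponds to some choice of n active constraints out of m, so the number of vertices is at most C(m, n) = m! / (n!(m-n)!).
m = 22, n = 4
Numerator: 22 * 21 * 20 * 19
Denominator: 4! = 24
C(22, 4) = 7315


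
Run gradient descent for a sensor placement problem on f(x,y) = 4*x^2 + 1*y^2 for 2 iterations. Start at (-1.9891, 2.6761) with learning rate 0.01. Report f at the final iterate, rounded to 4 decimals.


Gradient descent on f(x,y) = 4*x^2 + 1*y^2.
Starting point: (-1.9891, 2.6761), alpha = 0.01
Step 1: grad_x = 2*4*-1.9891 = -15.9128, grad_y = 2*1*2.6761 = 5.3522
  x_1 = -1.9891 - 0.01*-15.9128 = -1.83
  y_1 = 2.6761 - 0.01*5.3522 = 2.6226
Step 2: grad_x = 2*4*-1.83 = -14.6398, grad_y = 2*1*2.6226 = 5.2452
  x_2 = -1.83 - 0.01*-14.6398 = -1.6836
  y_2 = 2.6226 - 0.01*5.2452 = 2.5701
f(-1.6836, 2.5701) = 4*(-1.6836)^2 + 1*2.5701^2 = 17.9432


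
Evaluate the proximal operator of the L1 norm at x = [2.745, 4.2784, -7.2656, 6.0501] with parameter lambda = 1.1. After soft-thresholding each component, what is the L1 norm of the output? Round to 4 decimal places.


Soft-thresholding with lambda = 1.1:
prox(2.745) = sign(2.745)*max(|2.745| - 1.1, 0) = 1.645
prox(4.2784) = sign(4.2784)*max(|4.2784| - 1.1, 0) = 3.1784
prox(-7.2656) = sign(-7.2656)*max(|-7.2656| - 1.1, 0) = -6.1656
prox(6.0501) = sign(6.0501)*max(|6.0501| - 1.1, 0) = 4.9501
prox(x) = [1.645, 3.1784, -6.1656, 4.9501]
||prox(x)||_1 = 1.645 + 3.1784 + 6.1656 + 4.9501 = 15.9391


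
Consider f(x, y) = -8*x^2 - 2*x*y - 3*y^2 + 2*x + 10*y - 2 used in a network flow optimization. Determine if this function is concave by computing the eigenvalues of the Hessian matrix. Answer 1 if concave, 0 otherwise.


The Hessian of f(x,y) = -8*x^2 - 2*x*y - 3*y^2 + 2*x + 10*y - 2 is:
H = [[-16, -2], [-2, -6]]
Trace = -16 - 6 = -22
Determinant = -16*-6 - (-2)^2 = 92
Discriminant = (-22)^2 - 4*92 = 116.0
Eigenvalues: lambda_1 = -16.3852, lambda_2 = -5.6148
The function is concave.

1


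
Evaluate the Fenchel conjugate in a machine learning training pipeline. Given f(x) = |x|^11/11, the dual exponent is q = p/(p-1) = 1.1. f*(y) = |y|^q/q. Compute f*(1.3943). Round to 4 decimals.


The conjugate exponent q satisfies 1/p + 1/q = 1.
p = 11, so q = 11/(11 - 1) = 1.1
|y|^q = 1.3943^1.1 = 1.4414
f*(1.3943) = 1.4414 / 1.1 = 1.3104


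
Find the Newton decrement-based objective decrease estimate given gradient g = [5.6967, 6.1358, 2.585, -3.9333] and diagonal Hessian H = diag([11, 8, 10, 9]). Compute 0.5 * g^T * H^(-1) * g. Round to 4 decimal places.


Step 1: H is diagonal, so H^(-1) * g = [0.5179, 0.767, 0.2585, -0.437].
Step 2: g^T H^(-1) g = sum_i g_i^2 / H_ii
  = (5.6967)^2/11 + (6.1358)^2/8 + (2.585)^2/10 + (-3.9333)^2/9
  = 2.9502 + 4.706 + 0.6682 + 1.719 = 10.0434
Step 3: Objective decrease = 0.5 * g^T H^(-1) g = 5.0217


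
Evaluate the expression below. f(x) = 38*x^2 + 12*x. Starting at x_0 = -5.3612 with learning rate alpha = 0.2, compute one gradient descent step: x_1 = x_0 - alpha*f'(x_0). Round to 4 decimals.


We compute the gradient at x_0 and apply the update.
f'(x) = 76*x + 12
f'(-5.3612) = 76*-5.3612 + 12 = -395.4512
x_1 = -5.3612 - 0.2*-395.4512 = 73.729


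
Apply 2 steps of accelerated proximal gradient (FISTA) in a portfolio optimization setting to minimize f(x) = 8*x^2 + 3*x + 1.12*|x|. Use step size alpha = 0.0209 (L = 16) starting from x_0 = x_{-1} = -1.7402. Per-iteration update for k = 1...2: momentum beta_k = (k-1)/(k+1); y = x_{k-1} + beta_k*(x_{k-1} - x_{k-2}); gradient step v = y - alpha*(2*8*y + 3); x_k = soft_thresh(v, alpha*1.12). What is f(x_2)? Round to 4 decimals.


FISTA on f(x) = 8*x^2 + 3*x + 1.12*|x|
L = 16, alpha = 0.0209
Iteration 1: beta = 0.0, y = -1.7402 + 0.0*(-1.7402 + 1.7402) = -1.7402
  grad(y) = -24.8432, v = y - alpha*grad = -1.221
  prox(v) = soft_thresh(-1.221, 0.0234) = -1.1976
Iteration 2: beta = 0.3333, y = -1.1976 + 0.3333*(-1.1976 + 1.7402) = -1.0167
  grad(y) = -13.2671, v = y - alpha*grad = -0.7394
  prox(v) = soft_thresh(-0.7394, 0.0234) = -0.716
f(x_2) = 8*(-0.716)^2 + 3*(-0.716) + 1.12*|-0.716| = 2.7552


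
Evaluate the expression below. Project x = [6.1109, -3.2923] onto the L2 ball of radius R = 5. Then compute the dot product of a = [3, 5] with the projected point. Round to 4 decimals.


Step 1: Compute ||x|| (intermediates to 6 decimals).
||x|| = sqrt(6.1109^2 + (-3.2923)^2) = 6.94135
Step 2: Project.
Since ||x|| > R, scale = R/||x|| = 5/6.94135 = 0.720321, proj(x) = scale * x
proj(x) = [4.40181, -2.371513]
Step 3: Dot product.
a^T * proj(x) = 3*4.40181 + 5*(-2.371513) = 1.3479


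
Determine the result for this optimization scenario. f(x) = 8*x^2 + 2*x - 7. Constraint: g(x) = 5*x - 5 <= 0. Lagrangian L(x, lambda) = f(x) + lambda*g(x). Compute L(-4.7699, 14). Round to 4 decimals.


Step 1: Evaluate f(x).
f(-4.7699) = 8*(-4.7699)^2 + 2*(-4.7699) - 7 = 165.4758
Step 2: Evaluate g(x).
g(-4.7699) = 5*-4.7699 - 5 = -28.8495
Step 3: Compute Lagrangian.
L = 165.4758 + 14*-28.8495 = -238.4172


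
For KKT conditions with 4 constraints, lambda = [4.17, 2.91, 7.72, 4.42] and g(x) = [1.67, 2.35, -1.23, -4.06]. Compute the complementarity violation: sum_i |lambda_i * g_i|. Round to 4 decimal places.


KKT complementary slackness check:
lambda_1 * g_1 = 4.17 * 1.67 = 6.9639
lambda_2 * g_2 = 2.91 * 2.35 = 6.8385
lambda_3 * g_3 = 7.72 * -1.23 = -9.4956
lambda_4 * g_4 = 4.42 * -4.06 = -17.9452
Total violation = 6.9639 + 6.8385 + 9.4956 + 17.9452 = 41.2432


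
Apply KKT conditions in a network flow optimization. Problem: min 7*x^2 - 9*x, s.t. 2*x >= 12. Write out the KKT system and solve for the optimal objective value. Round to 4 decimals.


Step 1: Try lambda = 0 (constraint inactive).
x_unc = 9/(2*7) = 0.6429
Check: 2*0.6429 = 1.2858 < 12 -- violated!
Step 2: Constraint must be active: 2*x = 12
x* = 12/2 = 6.0
lambda = (2*7*6.0 - 9)/2 = 37.5
Step 3: Compute optimal value.
f(x*) = 7*6.0^2 - 9*6.0 = 198.0


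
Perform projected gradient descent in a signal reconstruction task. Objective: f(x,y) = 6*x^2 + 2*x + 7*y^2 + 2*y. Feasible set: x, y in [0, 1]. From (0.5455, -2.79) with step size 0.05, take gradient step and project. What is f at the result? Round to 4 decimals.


Step 1: Compute gradient at (0.5455, -2.79).
grad_x = 2*6*0.5455 + 2 = 8.546
grad_y = 2*7*-2.79 + 2 = -37.06
Step 2: Gradient step.
x_raw = 0.5455 - 0.05*8.546 = 0.1182
y_raw = -2.79 - 0.05*-37.06 = -0.937
Step 3: Project onto [0, 1].
x_proj = clip(0.1182) = 0.1182
y_proj = clip(-0.937) = 0.0
Step 4: Evaluate f.
f(0.1182, 0.0) = 0.3202


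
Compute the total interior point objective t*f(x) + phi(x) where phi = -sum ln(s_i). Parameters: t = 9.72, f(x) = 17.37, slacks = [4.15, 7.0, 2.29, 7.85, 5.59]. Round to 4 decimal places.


Step 1: Compute log-barrier.
ln values: [1.4231, 1.9459, 0.8286, 2.0605, 1.721]
phi = -(1.4231 + 1.9459 + 0.8286 + 2.0605 + 1.721) = -7.9791
Step 2: Compute augmented objective.
t*f(x) = 9.72*17.37 = 168.8364
Total = 168.8364 - 7.9791 = 160.8573


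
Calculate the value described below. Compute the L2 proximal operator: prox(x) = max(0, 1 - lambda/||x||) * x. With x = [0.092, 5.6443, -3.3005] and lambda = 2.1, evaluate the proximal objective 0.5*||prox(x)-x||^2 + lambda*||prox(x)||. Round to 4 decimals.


Step 1: Compute ||x||.
||x|| = 6.5391
Step 2: Compute scaling factor.
scale = max(0, 1 - 2.1/6.5391) = 0.6789
Step 3: prox(x) = [0.0625, 3.8317, -2.2406]
||prox(x)|| = 4.4391
Step 4: Proximal objective.
0.5*||prox-x||^2 = 2.205
lambda*||prox|| = 9.3221
Total = 11.5271


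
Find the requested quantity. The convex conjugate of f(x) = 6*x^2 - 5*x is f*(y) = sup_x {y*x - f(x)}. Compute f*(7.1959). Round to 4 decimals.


f*(y) = sup_x {y*x - a*x^2 - b*x} = sup_x {(y-b)*x - a*x^2}
FOC: (y - b) - 2a*x = 0 => x* = (y - b)/(2a)
x* = (7.1959 + 5)/(2*6) = 1.0163
f*(7.1959) = (y-b)^2/(4a) = (7.1959 + 5)^2/(4*6)
= 148.74/24 = 6.1975


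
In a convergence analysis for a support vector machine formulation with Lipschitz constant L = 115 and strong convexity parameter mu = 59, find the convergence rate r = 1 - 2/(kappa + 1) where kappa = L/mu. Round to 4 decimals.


Step 1: Compute the condition number.
kappa = L/mu = 115/59 = 1.9492
Step 2: Compute the convergence rate.
r = 1 - 2/(kappa + 1) = 1 - 2*mu/(L + mu) = (L - mu)/(L + mu) = 56/174 = 0.3218


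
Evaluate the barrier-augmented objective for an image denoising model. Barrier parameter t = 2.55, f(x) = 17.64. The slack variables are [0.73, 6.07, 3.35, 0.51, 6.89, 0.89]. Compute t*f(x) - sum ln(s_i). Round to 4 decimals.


Step 1: Compute log-barrier.
ln values: [-0.3147, 1.8034, 1.209, -0.6733, 1.9301, -0.1165]
phi = -(-0.3147 + 1.8034 + 1.209 - 0.6733 + 1.9301 - 0.1165) = -3.8378
Step 2: Compute augmented objective.
t*f(x) = 2.55*17.64 = 44.982
Total = 44.982 - 3.8378 = 41.1442


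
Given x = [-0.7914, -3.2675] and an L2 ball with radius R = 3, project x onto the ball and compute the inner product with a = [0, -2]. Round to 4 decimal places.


Step 1: Compute ||x|| (intermediates to 6 decimals).
||x|| = sqrt((-0.7914)^2 + (-3.2675)^2) = 3.361974
Step 2: Project.
Since ||x|| > R, scale = R/||x|| = 3/3.361974 = 0.892333, proj(x) = scale * x
proj(x) = [-0.706192, -2.915698]
Step 3: Dot product.
a^T * proj(x) = 0*(-0.706192) - 2*(-2.915698) = 5.8314


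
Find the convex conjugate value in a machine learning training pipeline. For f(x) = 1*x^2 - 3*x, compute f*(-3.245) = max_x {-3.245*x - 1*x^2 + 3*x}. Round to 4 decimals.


f*(y) = sup_x {y*x - a*x^2 - b*x} = sup_x {(y-b)*x - a*x^2}
FOC: (y - b) - 2a*x = 0 => x* = (y - b)/(2a)
x* = (-3.245 + 3)/(2*1) = -0.1225
f*(-3.245) = (y-b)^2/(4a) = (-3.245 + 3)^2/(4*1)
= 0.06/4 = 0.015


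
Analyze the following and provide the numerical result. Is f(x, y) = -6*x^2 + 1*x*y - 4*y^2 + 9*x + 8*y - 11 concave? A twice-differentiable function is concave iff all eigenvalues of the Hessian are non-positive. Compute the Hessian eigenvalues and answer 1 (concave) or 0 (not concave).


The Hessian of f(x,y) = -6*x^2 + 1*x*y - 4*y^2 + 9*x + 8*y - 11 is:
H = [[-12, 1], [1, -8]]
Trace = -12 - 8 = -20
Determinant = -12*-8 - (1)^2 = 95
Discriminant = (-20)^2 - 4*95 = 20.0
Eigenvalues: lambda_1 = -12.2361, lambda_2 = -7.7639
The function is concave.

1


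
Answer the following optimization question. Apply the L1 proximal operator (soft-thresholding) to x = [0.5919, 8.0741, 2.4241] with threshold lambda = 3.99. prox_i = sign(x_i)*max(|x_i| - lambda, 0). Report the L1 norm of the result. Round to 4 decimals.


Soft-thresholding with lambda = 3.99:
prox(0.5919) = sign(0.5919)*max(|0.5919| - 3.99, 0) = 0.0
prox(8.0741) = sign(8.0741)*max(|8.0741| - 3.99, 0) = 4.0841
prox(2.4241) = sign(2.4241)*max(|2.4241| - 3.99, 0) = 0.0
prox(x) = [0.0, 4.0841, 0.0]
||prox(x)||_1 = 0.0 + 4.0841 + 0.0 = 4.0841


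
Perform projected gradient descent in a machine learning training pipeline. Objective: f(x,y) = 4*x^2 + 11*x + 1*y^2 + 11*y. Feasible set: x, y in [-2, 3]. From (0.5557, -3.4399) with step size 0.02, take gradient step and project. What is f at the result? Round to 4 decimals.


Step 1: Compute gradient at (0.5557, -3.4399).
grad_x = 2*4*0.5557 + 11 = 15.4456
grad_y = 2*1*-3.4399 + 11 = 4.1202
Step 2: Gradient step.
x_raw = 0.5557 - 0.02*15.4456 = 0.2468
y_raw = -3.4399 - 0.02*4.1202 = -3.5223
Step 3: Project onto [-2, 3].
x_proj = clip(0.2468) = 0.2468
y_proj = clip(-3.5223) = -2.0
Step 4: Evaluate f.
f(0.2468, -2.0) = -15.0417


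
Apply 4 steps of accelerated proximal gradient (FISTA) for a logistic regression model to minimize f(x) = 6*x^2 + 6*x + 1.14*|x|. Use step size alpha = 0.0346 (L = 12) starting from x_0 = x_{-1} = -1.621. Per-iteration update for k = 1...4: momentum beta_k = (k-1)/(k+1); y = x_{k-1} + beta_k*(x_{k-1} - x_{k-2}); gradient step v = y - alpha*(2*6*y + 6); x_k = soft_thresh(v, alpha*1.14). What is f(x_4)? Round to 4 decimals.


FISTA on f(x) = 6*x^2 + 6*x + 1.14*|x|
L = 12, alpha = 0.0346
Iteration 1: beta = 0.0, y = -1.621 + 0.0*(-1.621 + 1.621) = -1.621
  grad(y) = -13.452, v = y - alpha*grad = -1.1556
  prox(v) = soft_thresh(-1.1556, 0.0394) = -1.1161
Iteration 2: beta = 0.3333, y = -1.1161 + 0.3333*(-1.1161 + 1.621) = -0.9478
  grad(y) = -5.3739, v = y - alpha*grad = -0.7619
  prox(v) = soft_thresh(-0.7619, 0.0394) = -0.7224
Iteration 3: beta = 0.5, y = -0.7224 + 0.5*(-0.7224 + 1.1161) = -0.5256
  grad(y) = -0.3073, v = y - alpha*grad = -0.515
  prox(v) = soft_thresh(-0.515, 0.0394) = -0.4755
Iteration 4: beta = 0.6, y = -0.4755 + 0.6*(-0.4755 + 0.7224) = -0.3274
  grad(y) = 2.0714, v = y - alpha*grad = -0.3991
  prox(v) = soft_thresh(-0.3991, 0.0394) = -0.3596
f(x_4) = 6*(-0.3596)^2 + 6*(-0.3596) + 1.14*|-0.3596| = -0.9718


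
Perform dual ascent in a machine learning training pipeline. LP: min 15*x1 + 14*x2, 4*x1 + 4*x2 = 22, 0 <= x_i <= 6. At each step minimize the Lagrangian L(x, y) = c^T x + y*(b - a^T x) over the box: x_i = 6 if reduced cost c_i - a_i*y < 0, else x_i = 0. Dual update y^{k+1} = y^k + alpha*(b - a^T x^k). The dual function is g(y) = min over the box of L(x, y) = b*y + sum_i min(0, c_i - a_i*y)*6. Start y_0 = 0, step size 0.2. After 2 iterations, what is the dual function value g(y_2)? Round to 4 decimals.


Dual ascent for LP: min 15*x1 + 14*x2, 4*x1 + 4*x2 = 22, 0 <= x_i <= 6
Step 1: y^k = 0.0, reduced costs: (15.0, 14.0)
  x^k = (0.0, 0.0), subgradient = b - a^T x = 22.0
  y^{k+1} = 0.0 + 0.2*22.0 = 4.4
Step 2: y^k = 4.4, reduced costs: (-2.6, -3.6)
  x^k = (6.0, 6.0), subgradient = b - a^T x = -26.0
  y^{k+1} = 4.4 + 0.2*-26.0 = -0.8
Dual objective at y_2 = -0.8: reduced costs (18.2, 17.2), box minimizer x = (0.0, 0.0)
g(y_2) = b*y + (c1 - a1*y)*x1 + (c2 - a2*y)*x2 = 22*(-0.8) + 18.2*0.0 + 17.2*0.0 = -17.6 + 0.0 + 0.0 = -17.6


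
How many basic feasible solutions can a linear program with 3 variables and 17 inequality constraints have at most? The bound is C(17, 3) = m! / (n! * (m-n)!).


Each vertex corresponds to some choice of n active constraints out of m, so the number of vertices is at most C(m, n) = m! / (n!(m-n)!).
m = 17, n = 3
Numerator: 17 * 16 * 15
Denominator: 3! = 6
C(17, 3) = 680


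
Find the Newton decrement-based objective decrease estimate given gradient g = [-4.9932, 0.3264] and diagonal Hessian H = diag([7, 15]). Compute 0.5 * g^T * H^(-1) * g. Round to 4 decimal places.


Step 1: H is diagonal, so H^(-1) * g = [-0.7133, 0.0218].
Step 2: g^T H^(-1) g = sum_i g_i^2 / H_ii
  = (-4.9932)^2/7 + (0.3264)^2/15
  = 3.5617 + 0.0071 = 3.5688
Step 3: Objective decrease = 0.5 * g^T H^(-1) g = 1.7844


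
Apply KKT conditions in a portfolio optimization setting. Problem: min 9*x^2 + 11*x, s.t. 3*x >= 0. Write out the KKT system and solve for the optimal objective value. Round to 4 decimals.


Step 1: Try lambda = 0 (constraint inactive).
x_unc = -11/(2*9) = -0.6111
Check: 3*-0.6111 = -1.8333 < 0 -- violated!
Step 2: Constraint must be active: 3*x = 0
x* = 0/3 = 0.0
lambda = (2*9*0.0 + 11)/3 = 3.6667
Step 3: Compute optimal value.
f(x*) = 9*0.0^2 + 11*0.0 = 0.0


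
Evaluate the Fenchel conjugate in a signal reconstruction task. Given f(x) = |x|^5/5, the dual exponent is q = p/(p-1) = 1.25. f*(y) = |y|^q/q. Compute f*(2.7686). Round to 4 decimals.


The conjugate exponent q satisfies 1/p + 1/q = 1.
p = 5, so q = 5/(5 - 1) = 1.25
|y|^q = 2.7686^1.25 = 3.5713
f*(2.7686) = 3.5713 / 1.25 = 2.857
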